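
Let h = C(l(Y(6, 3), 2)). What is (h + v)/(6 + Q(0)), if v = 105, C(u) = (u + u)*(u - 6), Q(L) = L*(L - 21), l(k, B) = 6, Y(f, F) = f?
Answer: 35/2 ≈ 17.500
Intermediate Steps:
Q(L) = L*(-21 + L)
C(u) = 2*u*(-6 + u) (C(u) = (2*u)*(-6 + u) = 2*u*(-6 + u))
h = 0 (h = 2*6*(-6 + 6) = 2*6*0 = 0)
(h + v)/(6 + Q(0)) = (0 + 105)/(6 + 0*(-21 + 0)) = 105/(6 + 0*(-21)) = 105/(6 + 0) = 105/6 = 105*(⅙) = 35/2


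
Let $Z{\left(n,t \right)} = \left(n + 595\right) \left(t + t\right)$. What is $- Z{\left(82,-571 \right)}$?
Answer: $773134$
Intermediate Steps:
$Z{\left(n,t \right)} = 2 t \left(595 + n\right)$ ($Z{\left(n,t \right)} = \left(595 + n\right) 2 t = 2 t \left(595 + n\right)$)
$- Z{\left(82,-571 \right)} = - 2 \left(-571\right) \left(595 + 82\right) = - 2 \left(-571\right) 677 = \left(-1\right) \left(-773134\right) = 773134$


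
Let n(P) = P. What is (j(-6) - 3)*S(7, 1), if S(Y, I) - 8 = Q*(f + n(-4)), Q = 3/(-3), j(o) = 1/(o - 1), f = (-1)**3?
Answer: -286/7 ≈ -40.857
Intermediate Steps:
f = -1
j(o) = 1/(-1 + o)
Q = -1 (Q = 3*(-1/3) = -1)
S(Y, I) = 13 (S(Y, I) = 8 - (-1 - 4) = 8 - 1*(-5) = 8 + 5 = 13)
(j(-6) - 3)*S(7, 1) = (1/(-1 - 6) - 3)*13 = (1/(-7) - 3)*13 = (-1/7 - 3)*13 = -22/7*13 = -286/7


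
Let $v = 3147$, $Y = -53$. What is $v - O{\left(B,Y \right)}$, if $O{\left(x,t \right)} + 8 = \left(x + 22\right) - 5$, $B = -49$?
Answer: $3187$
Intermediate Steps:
$O{\left(x,t \right)} = 9 + x$ ($O{\left(x,t \right)} = -8 + \left(\left(x + 22\right) - 5\right) = -8 + \left(\left(22 + x\right) - 5\right) = -8 + \left(17 + x\right) = 9 + x$)
$v - O{\left(B,Y \right)} = 3147 - \left(9 - 49\right) = 3147 - -40 = 3147 + 40 = 3187$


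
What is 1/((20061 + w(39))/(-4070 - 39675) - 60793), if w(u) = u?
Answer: -8749/531881977 ≈ -1.6449e-5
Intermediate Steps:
1/((20061 + w(39))/(-4070 - 39675) - 60793) = 1/((20061 + 39)/(-4070 - 39675) - 60793) = 1/(20100/(-43745) - 60793) = 1/(20100*(-1/43745) - 60793) = 1/(-4020/8749 - 60793) = 1/(-531881977/8749) = -8749/531881977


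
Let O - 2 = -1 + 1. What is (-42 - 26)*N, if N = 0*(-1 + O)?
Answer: 0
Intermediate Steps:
O = 2 (O = 2 + (-1 + 1) = 2 + 0 = 2)
N = 0 (N = 0*(-1 + 2) = 0*1 = 0)
(-42 - 26)*N = (-42 - 26)*0 = -68*0 = 0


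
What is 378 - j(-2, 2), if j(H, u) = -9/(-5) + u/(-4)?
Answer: 3767/10 ≈ 376.70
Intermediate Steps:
j(H, u) = 9/5 - u/4 (j(H, u) = -9*(-⅕) + u*(-¼) = 9/5 - u/4)
378 - j(-2, 2) = 378 - (9/5 - ¼*2) = 378 - (9/5 - ½) = 378 - 1*13/10 = 378 - 13/10 = 3767/10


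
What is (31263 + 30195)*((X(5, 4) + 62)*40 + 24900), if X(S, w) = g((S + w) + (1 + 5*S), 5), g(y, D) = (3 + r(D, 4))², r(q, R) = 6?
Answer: 1881843960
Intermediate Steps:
g(y, D) = 81 (g(y, D) = (3 + 6)² = 9² = 81)
X(S, w) = 81
(31263 + 30195)*((X(5, 4) + 62)*40 + 24900) = (31263 + 30195)*((81 + 62)*40 + 24900) = 61458*(143*40 + 24900) = 61458*(5720 + 24900) = 61458*30620 = 1881843960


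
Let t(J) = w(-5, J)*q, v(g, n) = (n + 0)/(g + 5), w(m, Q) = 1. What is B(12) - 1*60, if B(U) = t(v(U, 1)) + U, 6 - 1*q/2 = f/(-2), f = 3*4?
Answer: -24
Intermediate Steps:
f = 12
q = 24 (q = 12 - 24/(-2) = 12 - 24*(-1)/2 = 12 - 2*(-6) = 12 + 12 = 24)
v(g, n) = n/(5 + g)
t(J) = 24 (t(J) = 1*24 = 24)
B(U) = 24 + U
B(12) - 1*60 = (24 + 12) - 1*60 = 36 - 60 = -24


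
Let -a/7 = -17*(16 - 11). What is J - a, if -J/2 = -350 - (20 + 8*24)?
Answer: 529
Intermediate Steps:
a = 595 (a = -(-119)*(16 - 11) = -(-119)*5 = -7*(-85) = 595)
J = 1124 (J = -2*(-350 - (20 + 8*24)) = -2*(-350 - (20 + 192)) = -2*(-350 - 1*212) = -2*(-350 - 212) = -2*(-562) = 1124)
J - a = 1124 - 1*595 = 1124 - 595 = 529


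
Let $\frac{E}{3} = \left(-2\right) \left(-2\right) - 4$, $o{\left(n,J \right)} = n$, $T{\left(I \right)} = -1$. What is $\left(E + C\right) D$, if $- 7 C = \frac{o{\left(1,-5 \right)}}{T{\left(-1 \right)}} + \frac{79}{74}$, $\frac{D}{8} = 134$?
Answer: $- \frac{2680}{259} \approx -10.347$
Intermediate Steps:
$D = 1072$ ($D = 8 \cdot 134 = 1072$)
$C = - \frac{5}{518}$ ($C = - \frac{1 \frac{1}{-1} + \frac{79}{74}}{7} = - \frac{1 \left(-1\right) + 79 \cdot \frac{1}{74}}{7} = - \frac{-1 + \frac{79}{74}}{7} = \left(- \frac{1}{7}\right) \frac{5}{74} = - \frac{5}{518} \approx -0.0096525$)
$E = 0$ ($E = 3 \left(\left(-2\right) \left(-2\right) - 4\right) = 3 \left(4 - 4\right) = 3 \cdot 0 = 0$)
$\left(E + C\right) D = \left(0 - \frac{5}{518}\right) 1072 = \left(- \frac{5}{518}\right) 1072 = - \frac{2680}{259}$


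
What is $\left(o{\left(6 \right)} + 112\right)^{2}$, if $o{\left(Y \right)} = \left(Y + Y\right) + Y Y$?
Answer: $25600$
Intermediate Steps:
$o{\left(Y \right)} = Y^{2} + 2 Y$ ($o{\left(Y \right)} = 2 Y + Y^{2} = Y^{2} + 2 Y$)
$\left(o{\left(6 \right)} + 112\right)^{2} = \left(6 \left(2 + 6\right) + 112\right)^{2} = \left(6 \cdot 8 + 112\right)^{2} = \left(48 + 112\right)^{2} = 160^{2} = 25600$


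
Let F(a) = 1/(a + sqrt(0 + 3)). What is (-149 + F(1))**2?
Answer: 22351 - 299*sqrt(3)/2 ≈ 22092.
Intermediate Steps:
F(a) = 1/(a + sqrt(3))
(-149 + F(1))**2 = (-149 + 1/(1 + sqrt(3)))**2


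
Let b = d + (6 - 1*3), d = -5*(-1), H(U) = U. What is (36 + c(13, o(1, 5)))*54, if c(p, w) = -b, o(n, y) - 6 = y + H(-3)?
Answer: 1512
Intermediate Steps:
o(n, y) = 3 + y (o(n, y) = 6 + (y - 3) = 6 + (-3 + y) = 3 + y)
d = 5
b = 8 (b = 5 + (6 - 1*3) = 5 + (6 - 3) = 5 + 3 = 8)
c(p, w) = -8 (c(p, w) = -1*8 = -8)
(36 + c(13, o(1, 5)))*54 = (36 - 8)*54 = 28*54 = 1512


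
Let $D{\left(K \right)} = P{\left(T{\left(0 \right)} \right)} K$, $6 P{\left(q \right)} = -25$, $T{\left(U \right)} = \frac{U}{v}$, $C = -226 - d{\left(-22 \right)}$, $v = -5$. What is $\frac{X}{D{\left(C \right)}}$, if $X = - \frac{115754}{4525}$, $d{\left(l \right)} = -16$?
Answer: $- \frac{115754}{3959375} \approx -0.029235$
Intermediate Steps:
$C = -210$ ($C = -226 - -16 = -226 + 16 = -210$)
$X = - \frac{115754}{4525}$ ($X = \left(-115754\right) \frac{1}{4525} = - \frac{115754}{4525} \approx -25.581$)
$T{\left(U \right)} = - \frac{U}{5}$ ($T{\left(U \right)} = \frac{U}{-5} = U \left(- \frac{1}{5}\right) = - \frac{U}{5}$)
$P{\left(q \right)} = - \frac{25}{6}$ ($P{\left(q \right)} = \frac{1}{6} \left(-25\right) = - \frac{25}{6}$)
$D{\left(K \right)} = - \frac{25 K}{6}$
$\frac{X}{D{\left(C \right)}} = - \frac{115754}{4525 \left(\left(- \frac{25}{6}\right) \left(-210\right)\right)} = - \frac{115754}{4525 \cdot 875} = \left(- \frac{115754}{4525}\right) \frac{1}{875} = - \frac{115754}{3959375}$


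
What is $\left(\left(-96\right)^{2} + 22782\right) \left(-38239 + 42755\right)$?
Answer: $144502968$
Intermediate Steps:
$\left(\left(-96\right)^{2} + 22782\right) \left(-38239 + 42755\right) = \left(9216 + 22782\right) 4516 = 31998 \cdot 4516 = 144502968$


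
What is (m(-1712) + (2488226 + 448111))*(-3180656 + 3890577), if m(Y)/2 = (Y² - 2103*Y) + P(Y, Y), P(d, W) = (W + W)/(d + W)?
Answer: 11357954376979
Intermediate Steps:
P(d, W) = 2*W/(W + d) (P(d, W) = (2*W)/(W + d) = 2*W/(W + d))
m(Y) = 2 - 4206*Y + 2*Y² (m(Y) = 2*((Y² - 2103*Y) + 2*Y/(Y + Y)) = 2*((Y² - 2103*Y) + 2*Y/((2*Y))) = 2*((Y² - 2103*Y) + 2*Y*(1/(2*Y))) = 2*((Y² - 2103*Y) + 1) = 2*(1 + Y² - 2103*Y) = 2 - 4206*Y + 2*Y²)
(m(-1712) + (2488226 + 448111))*(-3180656 + 3890577) = ((2 - 4206*(-1712) + 2*(-1712)²) + (2488226 + 448111))*(-3180656 + 3890577) = ((2 + 7200672 + 2*2930944) + 2936337)*709921 = ((2 + 7200672 + 5861888) + 2936337)*709921 = (13062562 + 2936337)*709921 = 15998899*709921 = 11357954376979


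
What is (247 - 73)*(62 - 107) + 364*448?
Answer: 155242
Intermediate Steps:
(247 - 73)*(62 - 107) + 364*448 = 174*(-45) + 163072 = -7830 + 163072 = 155242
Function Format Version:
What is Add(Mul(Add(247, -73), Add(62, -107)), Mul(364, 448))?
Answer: 155242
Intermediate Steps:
Add(Mul(Add(247, -73), Add(62, -107)), Mul(364, 448)) = Add(Mul(174, -45), 163072) = Add(-7830, 163072) = 155242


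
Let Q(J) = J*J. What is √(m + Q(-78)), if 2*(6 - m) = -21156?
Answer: 6*√463 ≈ 129.10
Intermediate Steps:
m = 10584 (m = 6 - ½*(-21156) = 6 + 10578 = 10584)
Q(J) = J²
√(m + Q(-78)) = √(10584 + (-78)²) = √(10584 + 6084) = √16668 = 6*√463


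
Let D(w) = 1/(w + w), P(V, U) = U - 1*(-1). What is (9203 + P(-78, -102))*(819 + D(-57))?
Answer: 141634705/19 ≈ 7.4545e+6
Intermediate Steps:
P(V, U) = 1 + U (P(V, U) = U + 1 = 1 + U)
D(w) = 1/(2*w)
(9203 + P(-78, -102))*(819 + D(-57)) = (9203 + (1 - 102))*(819 + (½)/(-57)) = (9203 - 101)*(819 + (½)*(-1/57)) = 9102*(819 - 1/114) = 9102*(93365/114) = 141634705/19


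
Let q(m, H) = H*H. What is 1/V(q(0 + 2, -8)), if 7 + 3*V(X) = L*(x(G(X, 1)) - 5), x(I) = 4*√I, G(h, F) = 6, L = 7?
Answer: 3/70 + √6/35 ≈ 0.11284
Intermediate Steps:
q(m, H) = H²
V(X) = -14 + 28*√6/3 (V(X) = -7/3 + (7*(4*√6 - 5))/3 = -7/3 + (7*(-5 + 4*√6))/3 = -7/3 + (-35 + 28*√6)/3 = -7/3 + (-35/3 + 28*√6/3) = -14 + 28*√6/3)
1/V(q(0 + 2, -8)) = 1/(-14 + 28*√6/3)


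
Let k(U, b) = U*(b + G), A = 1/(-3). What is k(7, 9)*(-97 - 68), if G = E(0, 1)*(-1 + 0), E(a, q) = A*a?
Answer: -10395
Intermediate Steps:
A = -⅓ ≈ -0.33333
E(a, q) = -a/3
G = 0 (G = (-⅓*0)*(-1 + 0) = 0*(-1) = 0)
k(U, b) = U*b (k(U, b) = U*(b + 0) = U*b)
k(7, 9)*(-97 - 68) = (7*9)*(-97 - 68) = 63*(-165) = -10395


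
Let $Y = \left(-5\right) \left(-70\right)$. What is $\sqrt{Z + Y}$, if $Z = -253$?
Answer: $\sqrt{97} \approx 9.8489$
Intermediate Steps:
$Y = 350$
$\sqrt{Z + Y} = \sqrt{-253 + 350} = \sqrt{97}$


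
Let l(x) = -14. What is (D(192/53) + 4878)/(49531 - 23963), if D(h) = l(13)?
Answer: 152/799 ≈ 0.19024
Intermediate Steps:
D(h) = -14
(D(192/53) + 4878)/(49531 - 23963) = (-14 + 4878)/(49531 - 23963) = 4864/25568 = 4864*(1/25568) = 152/799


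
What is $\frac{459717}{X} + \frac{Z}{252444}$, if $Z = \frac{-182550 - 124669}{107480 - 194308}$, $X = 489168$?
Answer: $\frac{8747207167243}{9307443540738} \approx 0.93981$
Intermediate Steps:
$Z = \frac{307219}{86828}$ ($Z = - \frac{307219}{-86828} = \left(-307219\right) \left(- \frac{1}{86828}\right) = \frac{307219}{86828} \approx 3.5382$)
$\frac{459717}{X} + \frac{Z}{252444} = \frac{459717}{489168} + \frac{307219}{86828 \cdot 252444} = 459717 \cdot \frac{1}{489168} + \frac{307219}{86828} \cdot \frac{1}{252444} = \frac{153239}{163056} + \frac{307219}{21919207632} = \frac{8747207167243}{9307443540738}$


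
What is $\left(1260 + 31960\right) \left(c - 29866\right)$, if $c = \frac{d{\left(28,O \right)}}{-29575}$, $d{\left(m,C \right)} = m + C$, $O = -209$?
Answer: $- \frac{5868557293236}{5915} \approx -9.9215 \cdot 10^{8}$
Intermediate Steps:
$d{\left(m,C \right)} = C + m$
$c = \frac{181}{29575}$ ($c = \frac{-209 + 28}{-29575} = \left(-181\right) \left(- \frac{1}{29575}\right) = \frac{181}{29575} \approx 0.00612$)
$\left(1260 + 31960\right) \left(c - 29866\right) = \left(1260 + 31960\right) \left(\frac{181}{29575} - 29866\right) = 33220 \left(- \frac{883286769}{29575}\right) = - \frac{5868557293236}{5915}$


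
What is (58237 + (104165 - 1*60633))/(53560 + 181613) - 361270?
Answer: -28320282647/78391 ≈ -3.6127e+5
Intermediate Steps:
(58237 + (104165 - 1*60633))/(53560 + 181613) - 361270 = (58237 + (104165 - 60633))/235173 - 361270 = (58237 + 43532)*(1/235173) - 361270 = 101769*(1/235173) - 361270 = 33923/78391 - 361270 = -28320282647/78391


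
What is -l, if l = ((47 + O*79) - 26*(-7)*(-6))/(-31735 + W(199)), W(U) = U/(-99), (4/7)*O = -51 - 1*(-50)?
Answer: -468567/12567856 ≈ -0.037283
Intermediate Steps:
O = -7/4 (O = 7*(-51 - 1*(-50))/4 = 7*(-51 + 50)/4 = (7/4)*(-1) = -7/4 ≈ -1.7500)
W(U) = -U/99 (W(U) = U*(-1/99) = -U/99)
l = 468567/12567856 (l = ((47 - 7/4*79) - 26*(-7)*(-6))/(-31735 - 1/99*199) = ((47 - 553/4) + 182*(-6))/(-31735 - 199/99) = (-365/4 - 1092)/(-3141964/99) = -4733/4*(-99/3141964) = 468567/12567856 ≈ 0.037283)
-l = -1*468567/12567856 = -468567/12567856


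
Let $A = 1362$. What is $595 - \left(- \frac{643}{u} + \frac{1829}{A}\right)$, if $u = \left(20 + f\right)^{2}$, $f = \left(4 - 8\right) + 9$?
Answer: $\frac{506226391}{851250} \approx 594.69$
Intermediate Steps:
$f = 5$ ($f = -4 + 9 = 5$)
$u = 625$ ($u = \left(20 + 5\right)^{2} = 25^{2} = 625$)
$595 - \left(- \frac{643}{u} + \frac{1829}{A}\right) = 595 - \left(- \frac{643}{625} + \frac{1829}{1362}\right) = 595 - \frac{267359}{851250} = \frac{506226391}{851250}$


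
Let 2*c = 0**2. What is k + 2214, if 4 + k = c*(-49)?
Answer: 2210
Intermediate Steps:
c = 0 (c = (1/2)*0**2 = (1/2)*0 = 0)
k = -4 (k = -4 + 0*(-49) = -4 + 0 = -4)
k + 2214 = -4 + 2214 = 2210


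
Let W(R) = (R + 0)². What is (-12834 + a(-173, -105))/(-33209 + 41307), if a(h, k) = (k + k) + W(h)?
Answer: 16885/8098 ≈ 2.0851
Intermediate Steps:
W(R) = R²
a(h, k) = h² + 2*k (a(h, k) = (k + k) + h² = 2*k + h² = h² + 2*k)
(-12834 + a(-173, -105))/(-33209 + 41307) = (-12834 + ((-173)² + 2*(-105)))/(-33209 + 41307) = (-12834 + (29929 - 210))/8098 = (-12834 + 29719)*(1/8098) = 16885*(1/8098) = 16885/8098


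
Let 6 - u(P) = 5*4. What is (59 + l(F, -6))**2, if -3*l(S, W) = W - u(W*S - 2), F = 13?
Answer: 28561/9 ≈ 3173.4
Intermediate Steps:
u(P) = -14 (u(P) = 6 - 5*4 = 6 - 1*20 = 6 - 20 = -14)
l(S, W) = -14/3 - W/3 (l(S, W) = -(W - 1*(-14))/3 = -(W + 14)/3 = -(14 + W)/3 = -14/3 - W/3)
(59 + l(F, -6))**2 = (59 + (-14/3 - 1/3*(-6)))**2 = (59 + (-14/3 + 2))**2 = (59 - 8/3)**2 = (169/3)**2 = 28561/9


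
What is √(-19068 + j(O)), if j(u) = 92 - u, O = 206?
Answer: I*√19182 ≈ 138.5*I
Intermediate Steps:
√(-19068 + j(O)) = √(-19068 + (92 - 1*206)) = √(-19068 + (92 - 206)) = √(-19068 - 114) = √(-19182) = I*√19182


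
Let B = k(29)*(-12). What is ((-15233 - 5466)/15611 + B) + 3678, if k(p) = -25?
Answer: 62079859/15611 ≈ 3976.7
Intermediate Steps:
B = 300 (B = -25*(-12) = 300)
((-15233 - 5466)/15611 + B) + 3678 = ((-15233 - 5466)/15611 + 300) + 3678 = (-20699*1/15611 + 300) + 3678 = (-20699/15611 + 300) + 3678 = 4662601/15611 + 3678 = 62079859/15611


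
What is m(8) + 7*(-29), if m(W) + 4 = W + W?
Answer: -191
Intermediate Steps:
m(W) = -4 + 2*W (m(W) = -4 + (W + W) = -4 + 2*W)
m(8) + 7*(-29) = (-4 + 2*8) + 7*(-29) = (-4 + 16) - 203 = 12 - 203 = -191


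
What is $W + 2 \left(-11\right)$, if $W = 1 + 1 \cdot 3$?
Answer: $-18$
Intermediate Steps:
$W = 4$ ($W = 1 + 3 = 4$)
$W + 2 \left(-11\right) = 4 + 2 \left(-11\right) = 4 - 22 = -18$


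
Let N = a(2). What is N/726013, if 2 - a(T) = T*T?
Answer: -2/726013 ≈ -2.7548e-6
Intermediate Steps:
a(T) = 2 - T² (a(T) = 2 - T*T = 2 - T²)
N = -2 (N = 2 - 1*2² = 2 - 1*4 = 2 - 4 = -2)
N/726013 = -2/726013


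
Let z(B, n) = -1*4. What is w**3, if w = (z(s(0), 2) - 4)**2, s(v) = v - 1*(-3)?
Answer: 262144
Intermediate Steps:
s(v) = 3 + v (s(v) = v + 3 = 3 + v)
z(B, n) = -4
w = 64 (w = (-4 - 4)**2 = (-8)**2 = 64)
w**3 = 64**3 = 262144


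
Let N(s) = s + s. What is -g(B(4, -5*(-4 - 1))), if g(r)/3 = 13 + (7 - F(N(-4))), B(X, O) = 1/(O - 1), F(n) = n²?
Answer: 132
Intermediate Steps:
N(s) = 2*s
B(X, O) = 1/(-1 + O)
g(r) = -132 (g(r) = 3*(13 + (7 - (2*(-4))²)) = 3*(13 + (7 - 1*(-8)²)) = 3*(13 + (7 - 1*64)) = 3*(13 + (7 - 64)) = 3*(13 - 57) = 3*(-44) = -132)
-g(B(4, -5*(-4 - 1))) = -1*(-132) = 132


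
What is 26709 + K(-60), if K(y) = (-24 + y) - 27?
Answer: 26598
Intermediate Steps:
K(y) = -51 + y
26709 + K(-60) = 26709 + (-51 - 60) = 26709 - 111 = 26598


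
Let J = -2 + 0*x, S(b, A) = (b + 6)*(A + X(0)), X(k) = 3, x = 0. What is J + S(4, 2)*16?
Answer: 798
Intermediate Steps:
S(b, A) = (3 + A)*(6 + b) (S(b, A) = (b + 6)*(A + 3) = (6 + b)*(3 + A) = (3 + A)*(6 + b))
J = -2 (J = -2 + 0*0 = -2 + 0 = -2)
J + S(4, 2)*16 = -2 + (18 + 3*4 + 6*2 + 2*4)*16 = -2 + (18 + 12 + 12 + 8)*16 = -2 + 50*16 = -2 + 800 = 798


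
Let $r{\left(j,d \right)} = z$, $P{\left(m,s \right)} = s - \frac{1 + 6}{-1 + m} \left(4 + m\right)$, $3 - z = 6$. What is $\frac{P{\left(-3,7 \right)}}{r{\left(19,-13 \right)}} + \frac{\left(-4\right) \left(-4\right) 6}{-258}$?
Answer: $- \frac{1697}{516} \approx -3.2888$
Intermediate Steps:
$z = -3$ ($z = 3 - 6 = -3$)
$P{\left(m,s \right)} = s - \frac{7 \left(4 + m\right)}{-1 + m}$ ($P{\left(m,s \right)} = s - \frac{7}{-1 + m} \left(4 + m\right) = s - \frac{7 \left(4 + m\right)}{-1 + m}$)
$r{\left(j,d \right)} = -3$
$\frac{P{\left(-3,7 \right)}}{r{\left(19,-13 \right)}} + \frac{\left(-4\right) \left(-4\right) 6}{-258} = \frac{\frac{1}{-1 - 3} \left(-28 - 7 - -21 - 21\right)}{-3} + \frac{\left(-4\right) \left(-4\right) 6}{-258} = \frac{-28 - 7 + 21 - 21}{-4} \left(- \frac{1}{3}\right) + 16 \cdot 6 \left(- \frac{1}{258}\right) = \left(- \frac{1}{4}\right) \left(-35\right) \left(- \frac{1}{3}\right) + 96 \left(- \frac{1}{258}\right) = \frac{35}{4} \left(- \frac{1}{3}\right) - \frac{16}{43} = - \frac{35}{12} - \frac{16}{43} = - \frac{1697}{516}$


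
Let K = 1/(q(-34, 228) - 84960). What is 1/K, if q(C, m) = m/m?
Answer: -84959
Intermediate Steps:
q(C, m) = 1
K = -1/84959 (K = 1/(1 - 84960) = 1/(-84959) = -1/84959 ≈ -1.1770e-5)
1/K = 1/(-1/84959) = -84959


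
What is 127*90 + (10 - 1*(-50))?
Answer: 11490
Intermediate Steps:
127*90 + (10 - 1*(-50)) = 11430 + (10 + 50) = 11430 + 60 = 11490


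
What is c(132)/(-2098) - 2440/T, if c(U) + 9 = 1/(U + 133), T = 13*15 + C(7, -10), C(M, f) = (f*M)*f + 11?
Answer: -338601724/125927205 ≈ -2.6889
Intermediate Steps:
C(M, f) = 11 + M*f**2 (C(M, f) = (M*f)*f + 11 = M*f**2 + 11 = 11 + M*f**2)
T = 906 (T = 13*15 + (11 + 7*(-10)**2) = 195 + (11 + 7*100) = 195 + (11 + 700) = 195 + 711 = 906)
c(U) = -9 + 1/(133 + U) (c(U) = -9 + 1/(U + 133) = -9 + 1/(133 + U))
c(132)/(-2098) - 2440/T = ((-1196 - 9*132)/(133 + 132))/(-2098) - 2440/906 = ((-1196 - 1188)/265)*(-1/2098) - 2440*1/906 = ((1/265)*(-2384))*(-1/2098) - 1220/453 = -2384/265*(-1/2098) - 1220/453 = 1192/277985 - 1220/453 = -338601724/125927205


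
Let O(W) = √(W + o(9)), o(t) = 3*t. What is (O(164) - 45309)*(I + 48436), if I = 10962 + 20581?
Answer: -3623768511 + 79979*√191 ≈ -3.6227e+9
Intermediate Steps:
I = 31543
O(W) = √(27 + W) (O(W) = √(W + 3*9) = √(W + 27) = √(27 + W))
(O(164) - 45309)*(I + 48436) = (√(27 + 164) - 45309)*(31543 + 48436) = (√191 - 45309)*79979 = (-45309 + √191)*79979 = -3623768511 + 79979*√191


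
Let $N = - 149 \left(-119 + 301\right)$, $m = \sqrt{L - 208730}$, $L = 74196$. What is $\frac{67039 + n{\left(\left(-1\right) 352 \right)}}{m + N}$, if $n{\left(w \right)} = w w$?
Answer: $- \frac{2588996137}{367760229} - \frac{190943 i \sqrt{134534}}{735520458} \approx -7.0399 - 0.095219 i$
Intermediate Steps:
$m = i \sqrt{134534}$ ($m = \sqrt{74196 - 208730} = \sqrt{-134534} = i \sqrt{134534} \approx 366.79 i$)
$N = -27118$ ($N = \left(-149\right) 182 = -27118$)
$n{\left(w \right)} = w^{2}$
$\frac{67039 + n{\left(\left(-1\right) 352 \right)}}{m + N} = \frac{67039 + \left(\left(-1\right) 352\right)^{2}}{i \sqrt{134534} - 27118} = \frac{67039 + \left(-352\right)^{2}}{-27118 + i \sqrt{134534}} = \frac{67039 + 123904}{-27118 + i \sqrt{134534}} = \frac{190943}{-27118 + i \sqrt{134534}}$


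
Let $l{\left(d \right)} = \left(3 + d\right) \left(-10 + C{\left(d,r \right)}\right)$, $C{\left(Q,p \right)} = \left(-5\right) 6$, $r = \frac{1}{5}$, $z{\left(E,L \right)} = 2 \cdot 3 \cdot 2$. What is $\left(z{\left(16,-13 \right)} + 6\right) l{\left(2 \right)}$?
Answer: $-3600$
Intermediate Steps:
$z{\left(E,L \right)} = 12$ ($z{\left(E,L \right)} = 6 \cdot 2 = 12$)
$r = \frac{1}{5} \approx 0.2$
$C{\left(Q,p \right)} = -30$
$l{\left(d \right)} = -120 - 40 d$ ($l{\left(d \right)} = \left(3 + d\right) \left(-10 - 30\right) = \left(3 + d\right) \left(-40\right) = -120 - 40 d$)
$\left(z{\left(16,-13 \right)} + 6\right) l{\left(2 \right)} = \left(12 + 6\right) \left(-120 - 80\right) = 18 \left(-120 - 80\right) = 18 \left(-200\right) = -3600$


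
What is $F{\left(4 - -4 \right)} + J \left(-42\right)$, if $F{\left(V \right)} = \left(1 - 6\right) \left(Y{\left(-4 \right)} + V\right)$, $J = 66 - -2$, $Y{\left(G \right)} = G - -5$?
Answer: $-2901$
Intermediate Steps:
$Y{\left(G \right)} = 5 + G$ ($Y{\left(G \right)} = G + 5 = 5 + G$)
$J = 68$ ($J = 66 + 2 = 68$)
$F{\left(V \right)} = -5 - 5 V$ ($F{\left(V \right)} = \left(1 - 6\right) \left(\left(5 - 4\right) + V\right) = - 5 \left(1 + V\right) = -5 - 5 V$)
$F{\left(4 - -4 \right)} + J \left(-42\right) = \left(-5 - 5 \left(4 - -4\right)\right) + 68 \left(-42\right) = \left(-5 - 5 \left(4 + 4\right)\right) - 2856 = \left(-5 - 40\right) - 2856 = -45 - 2856 = -2901$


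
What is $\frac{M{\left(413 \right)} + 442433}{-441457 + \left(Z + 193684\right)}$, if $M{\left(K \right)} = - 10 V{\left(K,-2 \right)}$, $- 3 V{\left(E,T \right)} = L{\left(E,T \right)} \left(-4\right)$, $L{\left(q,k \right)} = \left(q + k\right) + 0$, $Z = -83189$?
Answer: $- \frac{436953}{330962} \approx -1.3203$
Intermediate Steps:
$L{\left(q,k \right)} = k + q$ ($L{\left(q,k \right)} = \left(k + q\right) + 0 = k + q$)
$V{\left(E,T \right)} = \frac{4 E}{3} + \frac{4 T}{3}$ ($V{\left(E,T \right)} = - \frac{\left(T + E\right) \left(-4\right)}{3} = - \frac{\left(E + T\right) \left(-4\right)}{3} = - \frac{- 4 E - 4 T}{3} = \frac{4 E}{3} + \frac{4 T}{3}$)
$M{\left(K \right)} = \frac{80}{3} - \frac{40 K}{3}$ ($M{\left(K \right)} = - 10 \left(\frac{4 K}{3} + \frac{4}{3} \left(-2\right)\right) = - 10 \left(\frac{4 K}{3} - \frac{8}{3}\right) = - 10 \left(- \frac{8}{3} + \frac{4 K}{3}\right) = \frac{80}{3} - \frac{40 K}{3}$)
$\frac{M{\left(413 \right)} + 442433}{-441457 + \left(Z + 193684\right)} = \frac{\left(\frac{80}{3} - \frac{16520}{3}\right) + 442433}{-441457 + \left(-83189 + 193684\right)} = \frac{\left(\frac{80}{3} - \frac{16520}{3}\right) + 442433}{-441457 + 110495} = \frac{-5480 + 442433}{-330962} = 436953 \left(- \frac{1}{330962}\right) = - \frac{436953}{330962}$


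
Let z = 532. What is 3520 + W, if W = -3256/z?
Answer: 467346/133 ≈ 3513.9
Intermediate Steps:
W = -814/133 (W = -3256/532 = -3256*1/532 = -814/133 ≈ -6.1203)
3520 + W = 3520 - 814/133 = 467346/133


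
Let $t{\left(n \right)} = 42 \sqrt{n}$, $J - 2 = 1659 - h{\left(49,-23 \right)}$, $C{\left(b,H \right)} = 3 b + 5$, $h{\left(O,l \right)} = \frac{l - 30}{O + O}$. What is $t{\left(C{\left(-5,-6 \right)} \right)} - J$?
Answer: $- \frac{162831}{98} + 42 i \sqrt{10} \approx -1661.5 + 132.82 i$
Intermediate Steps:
$h{\left(O,l \right)} = \frac{-30 + l}{2 O}$
$C{\left(b,H \right)} = 5 + 3 b$
$J = \frac{162831}{98}$ ($J = 2 + \left(1659 - \frac{-30 - 23}{2 \cdot 49}\right) = 2 + \left(1659 - \frac{1}{2} \cdot \frac{1}{49} \left(-53\right)\right) = 2 + \left(1659 - - \frac{53}{98}\right) = 2 + \left(1659 + \frac{53}{98}\right) = 2 + \frac{162635}{98} = \frac{162831}{98} \approx 1661.5$)
$t{\left(C{\left(-5,-6 \right)} \right)} - J = 42 \sqrt{5 + 3 \left(-5\right)} - \frac{162831}{98} = 42 \sqrt{5 - 15} - \frac{162831}{98} = 42 \sqrt{-10} - \frac{162831}{98} = 42 i \sqrt{10} - \frac{162831}{98} = - \frac{162831}{98} + 42 i \sqrt{10}$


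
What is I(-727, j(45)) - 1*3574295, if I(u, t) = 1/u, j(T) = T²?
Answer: -2598512466/727 ≈ -3.5743e+6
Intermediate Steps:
I(-727, j(45)) - 1*3574295 = 1/(-727) - 1*3574295 = -1/727 - 3574295 = -2598512466/727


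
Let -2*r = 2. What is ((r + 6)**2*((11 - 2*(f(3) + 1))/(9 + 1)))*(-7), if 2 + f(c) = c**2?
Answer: 175/2 ≈ 87.500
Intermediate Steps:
r = -1 (r = -1/2*2 = -1)
f(c) = -2 + c**2
((r + 6)**2*((11 - 2*(f(3) + 1))/(9 + 1)))*(-7) = ((-1 + 6)**2*((11 - 2*((-2 + 3**2) + 1))/(9 + 1)))*(-7) = (5**2*((11 - 2*((-2 + 9) + 1))/10))*(-7) = (25*((11 - 2*(7 + 1))*(1/10)))*(-7) = (25*((11 - 2*8)*(1/10)))*(-7) = (25*((11 - 16)*(1/10)))*(-7) = (25*(-5*1/10))*(-7) = (25*(-1/2))*(-7) = -25/2*(-7) = 175/2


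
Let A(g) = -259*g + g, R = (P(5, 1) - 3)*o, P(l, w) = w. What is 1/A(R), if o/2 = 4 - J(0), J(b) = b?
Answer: 1/4128 ≈ 0.00024225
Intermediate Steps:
o = 8 (o = 2*(4 - 1*0) = 2*(4 + 0) = 2*4 = 8)
R = -16 (R = (1 - 3)*8 = -2*8 = -16)
A(g) = -258*g
1/A(R) = 1/(-258*(-16)) = 1/4128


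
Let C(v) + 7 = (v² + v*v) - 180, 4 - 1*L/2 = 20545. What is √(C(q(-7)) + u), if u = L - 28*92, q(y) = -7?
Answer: I*√43747 ≈ 209.16*I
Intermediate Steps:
L = -41082 (L = 8 - 2*20545 = 8 - 41090 = -41082)
u = -43658 (u = -41082 - 28*92 = -41082 - 1*2576 = -41082 - 2576 = -43658)
C(v) = -187 + 2*v² (C(v) = -7 + ((v² + v*v) - 180) = -7 + ((v² + v²) - 180) = -7 + (2*v² - 180) = -7 + (-180 + 2*v²) = -187 + 2*v²)
√(C(q(-7)) + u) = √((-187 + 2*(-7)²) - 43658) = √((-187 + 2*49) - 43658) = √((-187 + 98) - 43658) = √(-89 - 43658) = √(-43747) = I*√43747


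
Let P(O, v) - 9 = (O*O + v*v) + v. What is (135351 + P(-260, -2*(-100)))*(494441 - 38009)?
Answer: 110986005120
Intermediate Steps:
P(O, v) = 9 + v + O² + v² (P(O, v) = 9 + ((O*O + v*v) + v) = 9 + ((O² + v²) + v) = 9 + (v + O² + v²) = 9 + v + O² + v²)
(135351 + P(-260, -2*(-100)))*(494441 - 38009) = (135351 + (9 - 2*(-100) + (-260)² + (-2*(-100))²))*(494441 - 38009) = (135351 + (9 + 200 + 67600 + 200²))*456432 = (135351 + (9 + 200 + 67600 + 40000))*456432 = (135351 + 107809)*456432 = 243160*456432 = 110986005120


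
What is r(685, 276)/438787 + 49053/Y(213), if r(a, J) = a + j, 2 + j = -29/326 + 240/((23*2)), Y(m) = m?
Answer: 53795563895703/233591769746 ≈ 230.30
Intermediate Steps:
j = 23457/7498 (j = -2 + (-29/326 + 240/((23*2))) = -2 + (-29*1/326 + 240/46) = -2 + (-29/326 + 240*(1/46)) = -2 + (-29/326 + 120/23) = -2 + 38453/7498 = 23457/7498 ≈ 3.1284)
r(a, J) = 23457/7498 + a (r(a, J) = a + 23457/7498 = 23457/7498 + a)
r(685, 276)/438787 + 49053/Y(213) = (23457/7498 + 685)/438787 + 49053/213 = (5159587/7498)*(1/438787) + 49053*(1/213) = 5159587/3290024926 + 16351/71 = 53795563895703/233591769746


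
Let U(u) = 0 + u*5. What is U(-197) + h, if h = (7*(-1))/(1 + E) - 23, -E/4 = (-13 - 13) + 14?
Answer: -7057/7 ≈ -1008.1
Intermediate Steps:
E = 48 (E = -4*((-13 - 13) + 14) = -4*(-26 + 14) = -4*(-12) = 48)
U(u) = 5*u (U(u) = 0 + 5*u = 5*u)
h = -162/7 (h = (7*(-1))/(1 + 48) - 23 = -7/49 - 23 = (1/49)*(-7) - 23 = -⅐ - 23 = -162/7 ≈ -23.143)
U(-197) + h = 5*(-197) - 162/7 = -985 - 162/7 = -7057/7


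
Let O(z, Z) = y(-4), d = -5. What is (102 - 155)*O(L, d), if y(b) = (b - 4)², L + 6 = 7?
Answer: -3392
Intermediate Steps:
L = 1 (L = -6 + 7 = 1)
y(b) = (-4 + b)²
O(z, Z) = 64 (O(z, Z) = (-4 - 4)² = (-8)² = 64)
(102 - 155)*O(L, d) = (102 - 155)*64 = -53*64 = -3392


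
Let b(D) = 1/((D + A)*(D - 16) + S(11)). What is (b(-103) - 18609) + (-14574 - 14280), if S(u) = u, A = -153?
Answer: -1446434924/30475 ≈ -47463.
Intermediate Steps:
b(D) = 1/(11 + (-153 + D)*(-16 + D)) (b(D) = 1/((D - 153)*(D - 16) + 11) = 1/((-153 + D)*(-16 + D) + 11) = 1/(11 + (-153 + D)*(-16 + D)))
(b(-103) - 18609) + (-14574 - 14280) = (1/(2459 + (-103)**2 - 169*(-103)) - 18609) + (-14574 - 14280) = (1/(2459 + 10609 + 17407) - 18609) - 28854 = (1/30475 - 18609) - 28854 = -567109274/30475 - 28854 = -1446434924/30475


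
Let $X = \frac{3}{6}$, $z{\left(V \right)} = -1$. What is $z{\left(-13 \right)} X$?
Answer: $- \frac{1}{2} \approx -0.5$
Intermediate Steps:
$X = \frac{1}{2}$ ($X = 3 \cdot \frac{1}{6} = \frac{1}{2} \approx 0.5$)
$z{\left(-13 \right)} X = \left(-1\right) \frac{1}{2} = - \frac{1}{2}$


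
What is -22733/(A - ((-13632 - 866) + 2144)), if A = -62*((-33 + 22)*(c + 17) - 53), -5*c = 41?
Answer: -113665/108208 ≈ -1.0504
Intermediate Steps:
c = -41/5 (c = -⅕*41 = -41/5 ≈ -8.2000)
A = 46438/5 (A = -62*((-33 + 22)*(-41/5 + 17) - 53) = -62*(-11*44/5 - 53) = -62*(-484/5 - 53) = -62*(-749/5) = 46438/5 ≈ 9287.6)
-22733/(A - ((-13632 - 866) + 2144)) = -22733/(46438/5 - ((-13632 - 866) + 2144)) = -22733/(46438/5 - (-14498 + 2144)) = -22733/(46438/5 - 1*(-12354)) = -22733/(46438/5 + 12354) = -22733/108208/5 = -22733*5/108208 = -113665/108208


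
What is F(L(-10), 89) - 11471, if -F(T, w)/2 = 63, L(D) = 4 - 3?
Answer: -11597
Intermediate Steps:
L(D) = 1
F(T, w) = -126 (F(T, w) = -2*63 = -126)
F(L(-10), 89) - 11471 = -126 - 11471 = -11597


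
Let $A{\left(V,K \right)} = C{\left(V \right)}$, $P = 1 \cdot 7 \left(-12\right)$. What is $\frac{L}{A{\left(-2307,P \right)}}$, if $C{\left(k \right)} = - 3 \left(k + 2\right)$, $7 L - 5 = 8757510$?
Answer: $\frac{1751503}{9681} \approx 180.92$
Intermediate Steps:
$L = \frac{8757515}{7}$ ($L = \frac{5}{7} + \frac{1}{7} \cdot 8757510 = \frac{5}{7} + \frac{8757510}{7} = \frac{8757515}{7} \approx 1.2511 \cdot 10^{6}$)
$P = -84$ ($P = 7 \left(-12\right) = -84$)
$C{\left(k \right)} = -6 - 3 k$ ($C{\left(k \right)} = - 3 \left(2 + k\right) = -6 - 3 k$)
$A{\left(V,K \right)} = -6 - 3 V$
$\frac{L}{A{\left(-2307,P \right)}} = \frac{8757515}{7 \left(-6 - -6921\right)} = \frac{8757515}{7 \left(-6 + 6921\right)} = \frac{8757515}{7 \cdot 6915} = \frac{8757515}{7} \cdot \frac{1}{6915} = \frac{1751503}{9681}$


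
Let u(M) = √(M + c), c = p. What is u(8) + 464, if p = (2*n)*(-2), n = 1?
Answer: 466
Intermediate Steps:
p = -4 (p = (2*1)*(-2) = 2*(-2) = -4)
c = -4
u(M) = √(-4 + M) (u(M) = √(M - 4) = √(-4 + M))
u(8) + 464 = √(-4 + 8) + 464 = √4 + 464 = 2 + 464 = 466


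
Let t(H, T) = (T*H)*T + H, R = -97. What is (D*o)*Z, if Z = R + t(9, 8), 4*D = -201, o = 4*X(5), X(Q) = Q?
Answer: -490440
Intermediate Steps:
o = 20 (o = 4*5 = 20)
D = -201/4 (D = (¼)*(-201) = -201/4 ≈ -50.250)
t(H, T) = H + H*T² (t(H, T) = (H*T)*T + H = H*T² + H = H + H*T²)
Z = 488 (Z = -97 + 9*(1 + 8²) = -97 + 9*(1 + 64) = -97 + 9*65 = -97 + 585 = 488)
(D*o)*Z = -201/4*20*488 = -1005*488 = -490440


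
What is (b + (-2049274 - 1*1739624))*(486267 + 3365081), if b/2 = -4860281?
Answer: -52029631752080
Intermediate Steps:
b = -9720562 (b = 2*(-4860281) = -9720562)
(b + (-2049274 - 1*1739624))*(486267 + 3365081) = (-9720562 + (-2049274 - 1*1739624))*(486267 + 3365081) = (-9720562 + (-2049274 - 1739624))*3851348 = (-9720562 - 3788898)*3851348 = -13509460*3851348 = -52029631752080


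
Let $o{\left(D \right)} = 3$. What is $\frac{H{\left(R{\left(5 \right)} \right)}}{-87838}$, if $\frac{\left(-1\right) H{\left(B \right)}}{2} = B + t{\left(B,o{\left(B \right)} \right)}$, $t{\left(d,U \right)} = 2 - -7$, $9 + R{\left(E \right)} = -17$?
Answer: $- \frac{17}{43919} \approx -0.00038708$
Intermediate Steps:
$R{\left(E \right)} = -26$ ($R{\left(E \right)} = -9 - 17 = -26$)
$t{\left(d,U \right)} = 9$ ($t{\left(d,U \right)} = 2 + 7 = 9$)
$H{\left(B \right)} = -18 - 2 B$ ($H{\left(B \right)} = - 2 \left(B + 9\right) = - 2 \left(9 + B\right) = -18 - 2 B$)
$\frac{H{\left(R{\left(5 \right)} \right)}}{-87838} = \frac{-18 - -52}{-87838} = \left(-18 + 52\right) \left(- \frac{1}{87838}\right) = 34 \left(- \frac{1}{87838}\right) = - \frac{17}{43919}$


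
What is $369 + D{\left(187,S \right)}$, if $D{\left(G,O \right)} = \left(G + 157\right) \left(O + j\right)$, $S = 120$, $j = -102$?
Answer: $6561$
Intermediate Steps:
$D{\left(G,O \right)} = \left(-102 + O\right) \left(157 + G\right)$ ($D{\left(G,O \right)} = \left(G + 157\right) \left(O - 102\right) = \left(157 + G\right) \left(-102 + O\right) = \left(-102 + O\right) \left(157 + G\right)$)
$369 + D{\left(187,S \right)} = 369 + \left(-16014 - 19074 + 157 \cdot 120 + 187 \cdot 120\right) = 369 + \left(-16014 - 19074 + 18840 + 22440\right) = 369 + 6192 = 6561$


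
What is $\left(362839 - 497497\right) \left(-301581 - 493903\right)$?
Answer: $107118284472$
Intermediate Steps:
$\left(362839 - 497497\right) \left(-301581 - 493903\right) = \left(-134658\right) \left(-795484\right) = 107118284472$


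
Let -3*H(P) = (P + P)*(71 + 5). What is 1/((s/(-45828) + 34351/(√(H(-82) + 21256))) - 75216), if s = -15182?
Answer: -752640286693836996/56609877800624009909615 - 9018020251998*√57174/56609877800624009909615 ≈ -1.3333e-5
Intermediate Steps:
H(P) = -152*P/3 (H(P) = -(P + P)*(71 + 5)/3 = -2*P*76/3 = -152*P/3)
1/((s/(-45828) + 34351/(√(H(-82) + 21256))) - 75216) = 1/((-15182/(-45828) + 34351/(√(-152/3*(-82) + 21256))) - 75216) = 1/((-15182*(-1/45828) + 34351/(√(12464/3 + 21256))) - 75216) = 1/((7591/22914 + 34351/(√(76232/3))) - 75216) = 1/((7591/22914 + 34351/((2*√57174/3))) - 75216) = 1/((7591/22914 + 34351*(√57174/38116)) - 75216) = 1/((7591/22914 + 34351*√57174/38116) - 75216) = 1/(-1723491833/22914 + 34351*√57174/38116)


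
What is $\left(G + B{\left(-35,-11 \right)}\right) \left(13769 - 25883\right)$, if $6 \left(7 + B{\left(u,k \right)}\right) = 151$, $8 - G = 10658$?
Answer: $128794029$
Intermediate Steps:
$G = -10650$ ($G = 8 - 10658 = -10650$)
$B{\left(u,k \right)} = \frac{109}{6}$ ($B{\left(u,k \right)} = -7 + \frac{1}{6} \cdot 151 = -7 + \frac{151}{6} = \frac{109}{6}$)
$\left(G + B{\left(-35,-11 \right)}\right) \left(13769 - 25883\right) = \left(-10650 + \frac{109}{6}\right) \left(13769 - 25883\right) = \left(- \frac{63791}{6}\right) \left(-12114\right) = 128794029$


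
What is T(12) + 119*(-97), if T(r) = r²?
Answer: -11399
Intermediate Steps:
T(12) + 119*(-97) = 12² + 119*(-97) = 144 - 11543 = -11399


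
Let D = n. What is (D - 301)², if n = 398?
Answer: 9409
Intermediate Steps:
D = 398
(D - 301)² = (398 - 301)² = 97² = 9409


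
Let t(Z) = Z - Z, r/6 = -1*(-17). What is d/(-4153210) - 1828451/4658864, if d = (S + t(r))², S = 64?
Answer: -3806511842327/9674620276720 ≈ -0.39345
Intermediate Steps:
r = 102 (r = 6*(-1*(-17)) = 6*17 = 102)
t(Z) = 0
d = 4096 (d = (64 + 0)² = 64² = 4096)
d/(-4153210) - 1828451/4658864 = 4096/(-4153210) - 1828451/4658864 = 4096*(-1/4153210) - 1828451*1/4658864 = -2048/2076605 - 1828451/4658864 = -3806511842327/9674620276720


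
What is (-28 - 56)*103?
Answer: -8652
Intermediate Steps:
(-28 - 56)*103 = -84*103 = -8652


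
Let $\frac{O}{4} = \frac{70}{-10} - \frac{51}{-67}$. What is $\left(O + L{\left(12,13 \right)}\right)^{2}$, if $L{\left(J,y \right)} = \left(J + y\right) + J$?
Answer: $\frac{651249}{4489} \approx 145.08$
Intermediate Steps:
$L{\left(J,y \right)} = y + 2 J$
$O = - \frac{1672}{67}$ ($O = 4 \left(\frac{70}{-10} - \frac{51}{-67}\right) = 4 \left(70 \left(- \frac{1}{10}\right) - - \frac{51}{67}\right) = 4 \left(-7 + \frac{51}{67}\right) = 4 \left(- \frac{418}{67}\right) = - \frac{1672}{67} \approx -24.955$)
$\left(O + L{\left(12,13 \right)}\right)^{2} = \left(- \frac{1672}{67} + \left(13 + 2 \cdot 12\right)\right)^{2} = \left(- \frac{1672}{67} + \left(13 + 24\right)\right)^{2} = \left(- \frac{1672}{67} + 37\right)^{2} = \left(\frac{807}{67}\right)^{2} = \frac{651249}{4489}$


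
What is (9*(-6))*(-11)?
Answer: 594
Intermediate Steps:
(9*(-6))*(-11) = -54*(-11) = 594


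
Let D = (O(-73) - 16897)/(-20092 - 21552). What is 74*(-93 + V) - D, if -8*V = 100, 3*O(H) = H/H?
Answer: -487697407/62466 ≈ -7807.4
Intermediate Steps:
O(H) = 1/3 (O(H) = (H/H)/3 = (1/3)*1 = 1/3)
V = -25/2 (V = -1/8*100 = -25/2 ≈ -12.500)
D = 25345/62466 (D = (1/3 - 16897)/(-20092 - 21552) = -50690/3/(-41644) = -50690/3*(-1/41644) = 25345/62466 ≈ 0.40574)
74*(-93 + V) - D = 74*(-93 - 25/2) - 1*25345/62466 = 74*(-211/2) - 25345/62466 = -7807 - 25345/62466 = -487697407/62466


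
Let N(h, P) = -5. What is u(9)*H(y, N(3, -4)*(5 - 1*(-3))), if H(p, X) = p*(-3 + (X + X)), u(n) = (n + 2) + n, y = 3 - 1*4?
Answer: 1660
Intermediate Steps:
y = -1 (y = 3 - 4 = -1)
u(n) = 2 + 2*n (u(n) = (2 + n) + n = 2 + 2*n)
H(p, X) = p*(-3 + 2*X)
u(9)*H(y, N(3, -4)*(5 - 1*(-3))) = (2 + 2*9)*(-(-3 + 2*(-5*(5 - 1*(-3))))) = (2 + 18)*(-(-3 + 2*(-5*(5 + 3)))) = 20*(-(-3 + 2*(-5*8))) = 20*(-(-3 + 2*(-40))) = 20*(-(-3 - 80)) = 20*(-1*(-83)) = 20*83 = 1660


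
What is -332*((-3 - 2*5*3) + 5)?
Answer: 9296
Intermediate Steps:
-332*((-3 - 2*5*3) + 5) = -332*((-3 - 10*3) + 5) = -332*((-3 - 30) + 5) = -332*(-33 + 5) = -332*(-28) = 9296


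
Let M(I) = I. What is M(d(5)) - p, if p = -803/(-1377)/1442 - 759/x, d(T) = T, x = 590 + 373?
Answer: 1229683403/212462838 ≈ 5.7878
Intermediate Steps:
x = 963
p = -167369213/212462838 (p = -803/(-1377)/1442 - 759/963 = -803*(-1/1377)*(1/1442) - 759*1/963 = (803/1377)*(1/1442) - 253/321 = 803/1985634 - 253/321 = -167369213/212462838 ≈ -0.78776)
M(d(5)) - p = 5 - 1*(-167369213/212462838) = 5 + 167369213/212462838 = 1229683403/212462838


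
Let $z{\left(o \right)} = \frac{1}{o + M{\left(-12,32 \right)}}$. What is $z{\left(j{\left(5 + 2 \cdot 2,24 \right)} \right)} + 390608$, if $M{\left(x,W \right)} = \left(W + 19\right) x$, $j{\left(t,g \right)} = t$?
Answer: $\frac{235536623}{603} \approx 3.9061 \cdot 10^{5}$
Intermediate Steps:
$M{\left(x,W \right)} = x \left(19 + W\right)$ ($M{\left(x,W \right)} = \left(19 + W\right) x = x \left(19 + W\right)$)
$z{\left(o \right)} = \frac{1}{-612 + o}$ ($z{\left(o \right)} = \frac{1}{o - 12 \left(19 + 32\right)} = \frac{1}{o - 612} = \frac{1}{-612 + o}$)
$z{\left(j{\left(5 + 2 \cdot 2,24 \right)} \right)} + 390608 = \frac{1}{-612 + \left(5 + 2 \cdot 2\right)} + 390608 = \frac{1}{-612 + \left(5 + 4\right)} + 390608 = \frac{1}{-612 + 9} + 390608 = \frac{1}{-603} + 390608 = - \frac{1}{603} + 390608 = \frac{235536623}{603}$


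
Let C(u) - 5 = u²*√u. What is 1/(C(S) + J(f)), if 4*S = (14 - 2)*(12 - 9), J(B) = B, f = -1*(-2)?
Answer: 1/250 ≈ 0.0040000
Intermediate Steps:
f = 2
S = 9 (S = ((14 - 2)*(12 - 9))/4 = (12*3)/4 = (¼)*36 = 9)
C(u) = 5 + u^(5/2) (C(u) = 5 + u²*√u = 5 + u^(5/2))
1/(C(S) + J(f)) = 1/((5 + 9^(5/2)) + 2) = 1/((5 + 243) + 2) = 1/(248 + 2) = 1/250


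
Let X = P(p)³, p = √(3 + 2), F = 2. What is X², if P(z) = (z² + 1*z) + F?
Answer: (7 + √5)⁶ ≈ 6.2076e+5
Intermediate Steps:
p = √5 ≈ 2.2361
P(z) = 2 + z + z² (P(z) = (z² + 1*z) + 2 = (z² + z) + 2 = (z + z²) + 2 = 2 + z + z²)
X = (7 + √5)³ (X = (2 + √5 + (√5)²)³ = (2 + √5 + 5)³ = (7 + √5)³ ≈ 787.88)
X² = ((7 + √5)³)² = (7 + √5)⁶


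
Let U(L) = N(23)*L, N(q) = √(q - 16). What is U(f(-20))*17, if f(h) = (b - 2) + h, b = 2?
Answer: -340*√7 ≈ -899.56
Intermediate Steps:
f(h) = h (f(h) = (2 - 2) + h = 0 + h = h)
N(q) = √(-16 + q)
U(L) = L*√7 (U(L) = √(-16 + 23)*L = √7*L = L*√7)
U(f(-20))*17 = -20*√7*17 = -340*√7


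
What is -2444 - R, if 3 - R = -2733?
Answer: -5180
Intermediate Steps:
R = 2736 (R = 3 - 1*(-2733) = 3 + 2733 = 2736)
-2444 - R = -2444 - 1*2736 = -2444 - 2736 = -5180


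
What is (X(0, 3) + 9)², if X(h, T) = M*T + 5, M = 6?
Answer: 1024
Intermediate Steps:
X(h, T) = 5 + 6*T (X(h, T) = 6*T + 5 = 5 + 6*T)
(X(0, 3) + 9)² = ((5 + 6*3) + 9)² = ((5 + 18) + 9)² = (23 + 9)² = 32² = 1024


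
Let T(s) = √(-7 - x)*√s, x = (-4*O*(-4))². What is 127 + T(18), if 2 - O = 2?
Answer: 127 + 3*I*√14 ≈ 127.0 + 11.225*I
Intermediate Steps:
O = 0 (O = 2 - 1*2 = 2 - 2 = 0)
x = 0 (x = (-4*0*(-4))² = (0*(-4))² = 0² = 0)
T(s) = I*√7*√s (T(s) = √(-7 - 1*0)*√s = √(-7 + 0)*√s = √(-7)*√s = (I*√7)*√s = I*√7*√s)
127 + T(18) = 127 + I*√7*√18 = 127 + I*√7*(3*√2) = 127 + 3*I*√14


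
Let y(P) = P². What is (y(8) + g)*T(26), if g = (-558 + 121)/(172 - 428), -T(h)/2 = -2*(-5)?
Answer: -84105/64 ≈ -1314.1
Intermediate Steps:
T(h) = -20 (T(h) = -(-4)*(-5) = -2*10 = -20)
g = 437/256 (g = -437/(-256) = -437*(-1/256) = 437/256 ≈ 1.7070)
(y(8) + g)*T(26) = (8² + 437/256)*(-20) = (64 + 437/256)*(-20) = (16821/256)*(-20) = -84105/64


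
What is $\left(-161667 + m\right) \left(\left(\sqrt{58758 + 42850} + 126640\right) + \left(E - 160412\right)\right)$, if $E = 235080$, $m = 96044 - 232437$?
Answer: $-60001862480 - 596120 \sqrt{25402} \approx -6.0097 \cdot 10^{10}$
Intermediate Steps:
$m = -136393$
$\left(-161667 + m\right) \left(\left(\sqrt{58758 + 42850} + 126640\right) + \left(E - 160412\right)\right) = \left(-161667 - 136393\right) \left(\left(\sqrt{58758 + 42850} + 126640\right) + \left(235080 - 160412\right)\right) = - 298060 \left(\left(\sqrt{101608} + 126640\right) + \left(235080 - 160412\right)\right) = - 298060 \left(\left(2 \sqrt{25402} + 126640\right) + 74668\right) = - 298060 \left(\left(126640 + 2 \sqrt{25402}\right) + 74668\right) = - 298060 \left(201308 + 2 \sqrt{25402}\right) = -60001862480 - 596120 \sqrt{25402}$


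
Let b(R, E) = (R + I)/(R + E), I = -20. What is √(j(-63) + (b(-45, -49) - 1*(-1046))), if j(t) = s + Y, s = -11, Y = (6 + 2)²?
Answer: √9716874/94 ≈ 33.162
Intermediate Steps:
Y = 64 (Y = 8² = 64)
j(t) = 53 (j(t) = -11 + 64 = 53)
b(R, E) = (-20 + R)/(E + R) (b(R, E) = (R - 20)/(R + E) = (-20 + R)/(E + R))
√(j(-63) + (b(-45, -49) - 1*(-1046))) = √(53 + ((-20 - 45)/(-49 - 45) - 1*(-1046))) = √(53 + (-65/(-94) + 1046)) = √(53 + (-1/94*(-65) + 1046)) = √(53 + (65/94 + 1046)) = √(53 + 98389/94) = √(103371/94) = √9716874/94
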